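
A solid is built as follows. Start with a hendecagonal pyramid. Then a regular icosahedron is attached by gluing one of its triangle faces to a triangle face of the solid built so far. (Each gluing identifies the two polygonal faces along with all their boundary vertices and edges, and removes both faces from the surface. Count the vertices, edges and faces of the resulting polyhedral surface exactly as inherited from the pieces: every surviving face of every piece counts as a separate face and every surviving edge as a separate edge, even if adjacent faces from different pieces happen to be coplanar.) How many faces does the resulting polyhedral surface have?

30

A hendecagonal pyramid: V=12, E=22, F=12.
Attach a regular icosahedron (V=12, E=30, F=20) along a 3-gon: merge 3 vertices and 3 edges, delete both glued faces → V=21, E=49, F=30.
Check: V − E + F = 21 − 49 + 30 = 2.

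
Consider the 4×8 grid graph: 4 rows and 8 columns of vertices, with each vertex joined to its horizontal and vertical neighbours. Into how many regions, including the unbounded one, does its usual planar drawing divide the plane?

22

The grid has V = 4·8 = 32 vertices and E = 4·7 + 8·3 = 52 edges.
F = 2 − V + E = 2 − 32 + 52 = 22.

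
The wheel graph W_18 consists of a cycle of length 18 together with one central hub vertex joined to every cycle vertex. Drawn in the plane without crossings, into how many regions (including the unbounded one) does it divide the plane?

W_18 has V = 18 + 1 = 19 vertices and E = 2·18 = 36 edges.
By Euler's formula F = 2 − V + E = 2 − 19 + 36 = 19.

19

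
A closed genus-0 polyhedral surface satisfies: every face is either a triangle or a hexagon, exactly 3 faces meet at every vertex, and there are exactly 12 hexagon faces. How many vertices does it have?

Let x be the number of triangles; then F = 12 + x.
Edge–face incidences: 2E = 6·12 + 3·x = 72 + 3x.
Every vertex has degree 3, so 3V = 2E.
Euler: V − E + F = 2 ⇒ (2E)/3 − E + (12 + x) = 2.
Multiply by 6: 2·(2E) − 3·(2E) + 6·(12 + x) = 12, i.e. 72 + 6x − (72 + 3x) = 12.
Collecting terms: 3x = 12, so x = 4.
Then 2E = 72 + 3·4 = 84, so E = 42, V = 2E/3 = 28, F = 12 + 4 = 16.

28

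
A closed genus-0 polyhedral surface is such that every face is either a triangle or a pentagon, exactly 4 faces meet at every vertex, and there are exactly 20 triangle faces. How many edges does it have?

60

Let x be the number of pentagons; then F = 20 + x.
Edge–face incidences: 2E = 3·20 + 5·x = 60 + 5x.
Every vertex has degree 4, so 4V = 2E.
Euler: V − E + F = 2 ⇒ (2E)/4 − E + (20 + x) = 2.
Multiply by 8: 2·(2E) − 4·(2E) + 8·(20 + x) = 16, i.e. 160 + 8x − 2·(60 + 5x) = 16.
Collecting terms: −2x + 40 = 16, so −2x = −24, so x = 12.
Then 2E = 60 + 5·12 = 120, so E = 60, V = 2E/4 = 30, F = 20 + 12 = 32.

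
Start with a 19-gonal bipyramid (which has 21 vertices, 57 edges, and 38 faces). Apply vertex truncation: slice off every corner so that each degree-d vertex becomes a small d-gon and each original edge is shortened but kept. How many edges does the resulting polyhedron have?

171

Truncation replaces each original edge-end by a new vertex, so V′ = 2E = 114.
Each original edge survives, and each old vertex of degree d contributes d new edges; summing degrees gives Σd = 2E, so E′ = E + 2E = 3E = 171.
Each original face survives and each original vertex becomes one new face: F′ = F + V = 59.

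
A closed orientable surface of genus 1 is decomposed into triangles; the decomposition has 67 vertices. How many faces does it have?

134

χ = 2 − 2·1 = 0, and every face is a triangle so 3F = 2E.
V − E + F = 0 with E = 3F/2 gives 67 − (3/2 − 1)·F = 0, so F = 134 and E = 201.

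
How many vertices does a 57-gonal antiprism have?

An antiprism on an n-gon has two n-gon caps and 2n triangles: V = 2·57 = 114, E = 4·57 = 228, F = 2·57 + 2 = 116.

114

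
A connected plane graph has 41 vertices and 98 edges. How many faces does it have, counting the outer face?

59

Euler's formula for a connected plane graph: V − E + F = 2, so F = 2 − 41 + 98 = 59.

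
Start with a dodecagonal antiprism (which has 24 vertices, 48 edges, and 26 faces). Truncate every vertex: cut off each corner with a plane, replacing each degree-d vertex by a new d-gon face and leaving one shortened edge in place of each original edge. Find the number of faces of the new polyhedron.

50

Truncation replaces each original edge-end by a new vertex, so V′ = 2E = 96.
Each original edge survives, and each old vertex of degree d contributes d new edges; summing degrees gives Σd = 2E, so E′ = E + 2E = 3E = 144.
Each original face survives and each original vertex becomes one new face: F′ = F + V = 50.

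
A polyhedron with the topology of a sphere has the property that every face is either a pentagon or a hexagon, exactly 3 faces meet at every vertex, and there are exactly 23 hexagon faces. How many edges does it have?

99

Let x be the number of pentagons; then F = 23 + x.
Edge–face incidences: 2E = 6·23 + 5·x = 138 + 5x.
Every vertex has degree 3, so 3V = 2E.
Euler: V − E + F = 2 ⇒ (2E)/3 − E + (23 + x) = 2.
Multiply by 6: 2·(2E) − 3·(2E) + 6·(23 + x) = 12, i.e. 138 + 6x − (138 + 5x) = 12.
Collecting terms: x = 12.
Then 2E = 138 + 5·12 = 198, so E = 99, V = 2E/3 = 66, F = 23 + 12 = 35.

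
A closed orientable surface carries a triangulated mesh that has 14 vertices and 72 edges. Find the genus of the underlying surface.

Every face is a triangle and each edge borders two faces, so 3F = 2·72, giving F = 48.
χ = V − E + F = 14 − 72 + 48 = -10.
For a closed orientable surface χ = 2 − 2g, so g = (2 − (-10))/2 = 6.

6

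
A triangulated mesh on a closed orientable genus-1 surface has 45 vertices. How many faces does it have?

χ = 2 − 2·1 = 0, and every face is a triangle so 3F = 2E.
V − E + F = 0 with E = 3F/2 gives 45 − (3/2 − 1)·F = 0, so F = 90 and E = 135.

90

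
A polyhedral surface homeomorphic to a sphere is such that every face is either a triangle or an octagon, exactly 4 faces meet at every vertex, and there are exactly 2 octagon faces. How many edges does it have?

32

Let x be the number of triangles; then F = 2 + x.
Edge–face incidences: 2E = 8·2 + 3·x = 16 + 3x.
Every vertex has degree 4, so 4V = 2E.
Euler: V − E + F = 2 ⇒ (2E)/4 − E + (2 + x) = 2.
Multiply by 8: 2·(2E) − 4·(2E) + 8·(2 + x) = 16, i.e. 16 + 8x − 2·(16 + 3x) = 16.
Collecting terms: 2x − 16 = 16, so 2x = 32, so x = 16.
Then 2E = 16 + 3·16 = 64, so E = 32, V = 2E/4 = 16, F = 2 + 16 = 18.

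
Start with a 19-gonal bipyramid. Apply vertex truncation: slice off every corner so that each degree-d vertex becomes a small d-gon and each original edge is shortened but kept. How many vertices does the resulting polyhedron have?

The base solid has V = 21, E = 57, F = 38.
Truncation replaces each original edge-end by a new vertex, so V′ = 2E = 114.
Each original edge survives, and each old vertex of degree d contributes d new edges; summing degrees gives Σd = 2E, so E′ = E + 2E = 3E = 171.
Each original face survives and each original vertex becomes one new face: F′ = F + V = 59.

114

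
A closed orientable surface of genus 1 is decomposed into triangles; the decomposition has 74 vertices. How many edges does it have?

χ = 2 − 2·1 = 0, and every face is a triangle so 3F = 2E.
V − E + F = 0 with E = 3F/2 gives 74 − (3/2 − 1)·F = 0, so F = 148 and E = 222.

222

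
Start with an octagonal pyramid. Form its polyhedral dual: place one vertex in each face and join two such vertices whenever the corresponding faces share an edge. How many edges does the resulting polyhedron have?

The base solid has V = 9, E = 16, F = 9.
The dual swaps V and F and preserves E: V′ = F = 9, E′ = E = 16, F′ = V = 9.

16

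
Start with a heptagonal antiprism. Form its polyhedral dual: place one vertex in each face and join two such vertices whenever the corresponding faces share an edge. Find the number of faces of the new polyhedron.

14

The base solid has V = 14, E = 28, F = 16.
The dual swaps V and F and preserves E: V′ = F = 16, E′ = E = 28, F′ = V = 14.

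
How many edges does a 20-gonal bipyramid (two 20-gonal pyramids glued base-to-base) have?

A bipyramid over an n-gon has 2n triangular faces and n + 2 vertices: V = 20 + 2 = 22, E = 3·20 = 60, F = 2·20 = 40.

60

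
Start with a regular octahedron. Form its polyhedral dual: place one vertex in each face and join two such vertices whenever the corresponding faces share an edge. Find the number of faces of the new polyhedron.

The base solid has V = 6, E = 12, F = 8.
The dual swaps V and F and preserves E: V′ = F = 8, E′ = E = 12, F′ = V = 6.

6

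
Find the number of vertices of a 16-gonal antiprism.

An antiprism on an n-gon has two n-gon caps and 2n triangles: V = 2·16 = 32, E = 4·16 = 64, F = 2·16 + 2 = 34.

32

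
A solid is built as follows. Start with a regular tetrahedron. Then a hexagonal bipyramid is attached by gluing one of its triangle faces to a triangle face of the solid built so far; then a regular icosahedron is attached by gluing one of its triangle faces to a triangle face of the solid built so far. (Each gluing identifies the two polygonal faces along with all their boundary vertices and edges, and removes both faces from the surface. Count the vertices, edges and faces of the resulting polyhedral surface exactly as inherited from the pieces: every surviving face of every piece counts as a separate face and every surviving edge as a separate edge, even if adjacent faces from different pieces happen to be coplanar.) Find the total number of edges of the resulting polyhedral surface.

A regular tetrahedron: V=4, E=6, F=4.
Attach a hexagonal bipyramid (V=8, E=18, F=12) along a 3-gon: merge 3 vertices and 3 edges, delete both glued faces → V=9, E=21, F=14.
Attach a regular icosahedron (V=12, E=30, F=20) along a 3-gon: merge 3 vertices and 3 edges, delete both glued faces → V=18, E=48, F=32.
Check: V − E + F = 18 − 48 + 32 = 2.

48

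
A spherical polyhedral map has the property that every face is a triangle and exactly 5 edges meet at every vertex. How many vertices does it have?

Each face has 3 edges and each edge borders two faces, so 2E = 3F.
Each vertex has degree 5, so 5V = 2E and hence V = 3F/5.
Euler: V − E + F = 2 ⇒ (3F/5) − (3F/2) + F = 2.
Multiply by 10: (6 − 15 + 10)F = 20, i.e. 1F = 20.
So F = 20, E = 3·20/2 = 30, V = 3·20/5 = 12.

12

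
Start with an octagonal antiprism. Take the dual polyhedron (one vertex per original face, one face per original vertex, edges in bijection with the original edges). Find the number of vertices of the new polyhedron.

18

The base solid has V = 16, E = 32, F = 18.
The dual swaps V and F and preserves E: V′ = F = 18, E′ = E = 32, F′ = V = 16.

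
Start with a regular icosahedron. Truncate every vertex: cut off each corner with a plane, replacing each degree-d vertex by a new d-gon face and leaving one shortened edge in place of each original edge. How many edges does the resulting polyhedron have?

The base solid has V = 12, E = 30, F = 20.
Truncation replaces each original edge-end by a new vertex, so V′ = 2E = 60.
Each original edge survives, and each old vertex of degree d contributes d new edges; summing degrees gives Σd = 2E, so E′ = E + 2E = 3E = 90.
Each original face survives and each original vertex becomes one new face: F′ = F + V = 32.

90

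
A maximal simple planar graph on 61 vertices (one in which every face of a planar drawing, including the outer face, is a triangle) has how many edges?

177

In a plane triangulation 3F = 2E and V − E + F = 2, so E = 3V − 6 = 3·61 − 6 = 177.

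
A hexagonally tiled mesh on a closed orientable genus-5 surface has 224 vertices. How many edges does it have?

χ = 2 − 2·5 = -8, and every face is a hexagon so 6F = 2E.
V − E + F = -8 with E = 6F/2 gives 224 − (6/2 − 1)·F = -8, so F = 116 and E = 348.

348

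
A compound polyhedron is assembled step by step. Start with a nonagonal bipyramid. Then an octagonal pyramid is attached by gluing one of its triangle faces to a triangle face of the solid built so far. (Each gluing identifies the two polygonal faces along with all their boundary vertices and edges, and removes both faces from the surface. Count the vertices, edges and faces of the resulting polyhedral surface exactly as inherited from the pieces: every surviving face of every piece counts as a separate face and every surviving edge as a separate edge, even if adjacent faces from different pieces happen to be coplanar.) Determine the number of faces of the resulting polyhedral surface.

A nonagonal bipyramid: V=11, E=27, F=18.
Attach an octagonal pyramid (V=9, E=16, F=9) along a 3-gon: merge 3 vertices and 3 edges, delete both glued faces → V=17, E=40, F=25.
Check: V − E + F = 17 − 40 + 25 = 2.

25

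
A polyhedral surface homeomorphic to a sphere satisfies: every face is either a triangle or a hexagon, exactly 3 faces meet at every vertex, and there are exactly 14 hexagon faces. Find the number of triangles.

Let x be the number of triangles; then F = 14 + x.
Edge–face incidences: 2E = 6·14 + 3·x = 84 + 3x.
Every vertex has degree 3, so 3V = 2E.
Euler: V − E + F = 2 ⇒ (2E)/3 − E + (14 + x) = 2.
Multiply by 6: 2·(2E) − 3·(2E) + 6·(14 + x) = 12, i.e. 84 + 6x − (84 + 3x) = 12.
Collecting terms: 3x = 12, so x = 4.
Then 2E = 84 + 3·4 = 96, so E = 48, V = 2E/3 = 32, F = 14 + 4 = 18.

4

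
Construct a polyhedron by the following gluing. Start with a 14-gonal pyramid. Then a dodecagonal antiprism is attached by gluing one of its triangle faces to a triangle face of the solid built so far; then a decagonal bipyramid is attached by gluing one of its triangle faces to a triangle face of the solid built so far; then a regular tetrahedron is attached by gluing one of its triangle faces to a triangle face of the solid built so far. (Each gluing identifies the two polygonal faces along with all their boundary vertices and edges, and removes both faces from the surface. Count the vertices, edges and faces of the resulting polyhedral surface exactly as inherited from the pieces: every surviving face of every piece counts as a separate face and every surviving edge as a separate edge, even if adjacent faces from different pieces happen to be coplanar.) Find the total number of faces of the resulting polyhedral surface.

59

A 14-gonal pyramid: V=15, E=28, F=15.
Attach a dodecagonal antiprism (V=24, E=48, F=26) along a 3-gon: merge 3 vertices and 3 edges, delete both glued faces → V=36, E=73, F=39.
Attach a decagonal bipyramid (V=12, E=30, F=20) along a 3-gon: merge 3 vertices and 3 edges, delete both glued faces → V=45, E=100, F=57.
Attach a regular tetrahedron (V=4, E=6, F=4) along a 3-gon: merge 3 vertices and 3 edges, delete both glued faces → V=46, E=103, F=59.
Check: V − E + F = 46 − 103 + 59 = 2.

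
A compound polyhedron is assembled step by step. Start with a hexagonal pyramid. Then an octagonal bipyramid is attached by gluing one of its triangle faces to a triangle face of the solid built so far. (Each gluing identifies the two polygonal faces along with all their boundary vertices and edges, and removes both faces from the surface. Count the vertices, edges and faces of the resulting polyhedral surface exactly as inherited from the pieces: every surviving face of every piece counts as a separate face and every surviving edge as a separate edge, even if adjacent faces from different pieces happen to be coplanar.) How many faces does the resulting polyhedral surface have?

21

A hexagonal pyramid: V=7, E=12, F=7.
Attach an octagonal bipyramid (V=10, E=24, F=16) along a 3-gon: merge 3 vertices and 3 edges, delete both glued faces → V=14, E=33, F=21.
Check: V − E + F = 14 − 33 + 21 = 2.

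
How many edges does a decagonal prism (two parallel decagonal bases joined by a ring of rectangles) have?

30

A prism on an n-gon has two n-gon bases and n rectangular sides: V = 2·10 = 20, E = 3·10 = 30, F = 10 + 2 = 12.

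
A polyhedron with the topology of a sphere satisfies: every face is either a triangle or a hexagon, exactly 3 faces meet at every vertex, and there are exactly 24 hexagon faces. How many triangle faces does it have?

Let x be the number of triangles; then F = 24 + x.
Edge–face incidences: 2E = 6·24 + 3·x = 144 + 3x.
Every vertex has degree 3, so 3V = 2E.
Euler: V − E + F = 2 ⇒ (2E)/3 − E + (24 + x) = 2.
Multiply by 6: 2·(2E) − 3·(2E) + 6·(24 + x) = 12, i.e. 144 + 6x − (144 + 3x) = 12.
Collecting terms: 3x = 12, so x = 4.
Then 2E = 144 + 3·4 = 156, so E = 78, V = 2E/3 = 52, F = 24 + 4 = 28.

4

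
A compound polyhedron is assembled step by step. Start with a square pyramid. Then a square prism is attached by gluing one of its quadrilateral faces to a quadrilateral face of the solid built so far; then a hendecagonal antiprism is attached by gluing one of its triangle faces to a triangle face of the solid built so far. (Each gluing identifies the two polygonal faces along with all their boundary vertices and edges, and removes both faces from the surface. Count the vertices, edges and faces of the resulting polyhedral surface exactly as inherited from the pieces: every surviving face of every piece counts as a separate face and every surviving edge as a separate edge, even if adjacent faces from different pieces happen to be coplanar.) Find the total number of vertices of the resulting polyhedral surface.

A square pyramid: V=5, E=8, F=5.
Attach a square prism (V=8, E=12, F=6) along a 4-gon: merge 4 vertices and 4 edges, delete both glued faces → V=9, E=16, F=9.
Attach a hendecagonal antiprism (V=22, E=44, F=24) along a 3-gon: merge 3 vertices and 3 edges, delete both glued faces → V=28, E=57, F=31.
Check: V − E + F = 28 − 57 + 31 = 2.

28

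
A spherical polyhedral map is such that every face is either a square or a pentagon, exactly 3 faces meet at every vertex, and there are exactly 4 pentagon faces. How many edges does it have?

18

Let x be the number of squares; then F = 4 + x.
Edge–face incidences: 2E = 5·4 + 4·x = 20 + 4x.
Every vertex has degree 3, so 3V = 2E.
Euler: V − E + F = 2 ⇒ (2E)/3 − E + (4 + x) = 2.
Multiply by 6: 2·(2E) − 3·(2E) + 6·(4 + x) = 12, i.e. 24 + 6x − (20 + 4x) = 12.
Collecting terms: 2x + 4 = 12, so 2x = 8, so x = 4.
Then 2E = 20 + 4·4 = 36, so E = 18, V = 2E/3 = 12, F = 4 + 4 = 8.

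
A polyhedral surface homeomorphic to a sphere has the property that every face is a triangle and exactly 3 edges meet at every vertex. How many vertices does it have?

4

Each face has 3 edges and each edge borders two faces, so 2E = 3F.
Each vertex has degree 3, so 3V = 2E and hence V = 3F/3.
Euler: V − E + F = 2 ⇒ (3F/3) − (3F/2) + F = 2.
Multiply by 6: (6 − 9 + 6)F = 12, i.e. 3F = 12.
So F = 4, E = 3·4/2 = 6, V = 3·4/3 = 4.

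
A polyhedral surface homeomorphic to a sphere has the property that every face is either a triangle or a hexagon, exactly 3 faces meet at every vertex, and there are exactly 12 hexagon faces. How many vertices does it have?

28

Let x be the number of triangles; then F = 12 + x.
Edge–face incidences: 2E = 6·12 + 3·x = 72 + 3x.
Every vertex has degree 3, so 3V = 2E.
Euler: V − E + F = 2 ⇒ (2E)/3 − E + (12 + x) = 2.
Multiply by 6: 2·(2E) − 3·(2E) + 6·(12 + x) = 12, i.e. 72 + 6x − (72 + 3x) = 12.
Collecting terms: 3x = 12, so x = 4.
Then 2E = 72 + 3·4 = 84, so E = 42, V = 2E/3 = 28, F = 12 + 4 = 16.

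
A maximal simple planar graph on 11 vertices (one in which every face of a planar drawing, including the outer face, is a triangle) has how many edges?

27

In a plane triangulation 3F = 2E and V − E + F = 2, so E = 3V − 6 = 3·11 − 6 = 27.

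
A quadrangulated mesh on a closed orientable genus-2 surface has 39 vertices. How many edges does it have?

82

χ = 2 − 2·2 = -2, and every face is a square so 4F = 2E.
V − E + F = -2 with E = 4F/2 gives 39 − (4/2 − 1)·F = -2, so F = 41 and E = 82.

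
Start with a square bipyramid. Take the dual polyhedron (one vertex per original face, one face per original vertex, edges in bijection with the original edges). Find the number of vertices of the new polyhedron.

8

The base solid has V = 6, E = 12, F = 8.
The dual swaps V and F and preserves E: V′ = F = 8, E′ = E = 12, F′ = V = 6.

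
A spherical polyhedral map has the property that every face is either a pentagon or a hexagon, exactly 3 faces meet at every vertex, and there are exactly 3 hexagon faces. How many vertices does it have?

Let x be the number of pentagons; then F = 3 + x.
Edge–face incidences: 2E = 6·3 + 5·x = 18 + 5x.
Every vertex has degree 3, so 3V = 2E.
Euler: V − E + F = 2 ⇒ (2E)/3 − E + (3 + x) = 2.
Multiply by 6: 2·(2E) − 3·(2E) + 6·(3 + x) = 12, i.e. 18 + 6x − (18 + 5x) = 12.
Collecting terms: x = 12.
Then 2E = 18 + 5·12 = 78, so E = 39, V = 2E/3 = 26, F = 3 + 12 = 15.

26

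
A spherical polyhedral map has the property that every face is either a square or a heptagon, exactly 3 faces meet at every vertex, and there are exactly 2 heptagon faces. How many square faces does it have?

Let x be the number of squares; then F = 2 + x.
Edge–face incidences: 2E = 7·2 + 4·x = 14 + 4x.
Every vertex has degree 3, so 3V = 2E.
Euler: V − E + F = 2 ⇒ (2E)/3 − E + (2 + x) = 2.
Multiply by 6: 2·(2E) − 3·(2E) + 6·(2 + x) = 12, i.e. 12 + 6x − (14 + 4x) = 12.
Collecting terms: 2x − 2 = 12, so 2x = 14, so x = 7.
Then 2E = 14 + 4·7 = 42, so E = 21, V = 2E/3 = 14, F = 2 + 7 = 9.

7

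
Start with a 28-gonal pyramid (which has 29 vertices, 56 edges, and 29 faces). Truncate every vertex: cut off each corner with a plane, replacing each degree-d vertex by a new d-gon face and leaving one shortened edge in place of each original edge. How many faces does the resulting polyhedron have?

58

Truncation replaces each original edge-end by a new vertex, so V′ = 2E = 112.
Each original edge survives, and each old vertex of degree d contributes d new edges; summing degrees gives Σd = 2E, so E′ = E + 2E = 3E = 168.
Each original face survives and each original vertex becomes one new face: F′ = F + V = 58.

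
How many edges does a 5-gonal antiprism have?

An antiprism on an n-gon has two n-gon caps and 2n triangles: V = 2·5 = 10, E = 4·5 = 20, F = 2·5 + 2 = 12.
Check: V − E + F = 10 − 20 + 12 = 2.

20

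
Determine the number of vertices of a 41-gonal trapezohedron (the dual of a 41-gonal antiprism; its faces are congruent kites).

The n-trapezohedron (dual of the n-antiprism) has V = 2·41 + 2 = 84, E = 4·41 = 164, F = 2·41 = 82.

84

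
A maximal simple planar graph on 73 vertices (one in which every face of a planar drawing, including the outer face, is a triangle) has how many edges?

In a plane triangulation 3F = 2E and V − E + F = 2, so E = 3V − 6 = 3·73 − 6 = 213.

213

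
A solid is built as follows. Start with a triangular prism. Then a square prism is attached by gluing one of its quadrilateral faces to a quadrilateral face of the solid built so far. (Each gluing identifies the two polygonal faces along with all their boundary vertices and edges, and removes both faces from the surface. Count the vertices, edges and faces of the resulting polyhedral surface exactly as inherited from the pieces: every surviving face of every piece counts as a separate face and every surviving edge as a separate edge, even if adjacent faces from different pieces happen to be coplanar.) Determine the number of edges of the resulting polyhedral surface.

17

A triangular prism: V=6, E=9, F=5.
Attach a square prism (V=8, E=12, F=6) along a 4-gon: merge 4 vertices and 4 edges, delete both glued faces → V=10, E=17, F=9.
Check: V − E + F = 10 − 17 + 9 = 2.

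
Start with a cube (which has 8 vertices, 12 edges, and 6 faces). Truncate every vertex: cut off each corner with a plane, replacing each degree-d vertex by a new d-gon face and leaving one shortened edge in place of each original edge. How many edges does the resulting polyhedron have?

Truncation replaces each original edge-end by a new vertex, so V′ = 2E = 24.
Each original edge survives, and each old vertex of degree d contributes d new edges; summing degrees gives Σd = 2E, so E′ = E + 2E = 3E = 36.
Each original face survives and each original vertex becomes one new face: F′ = F + V = 14.

36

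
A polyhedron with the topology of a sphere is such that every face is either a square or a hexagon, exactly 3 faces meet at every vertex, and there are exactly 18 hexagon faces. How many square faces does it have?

Let x be the number of squares; then F = 18 + x.
Edge–face incidences: 2E = 6·18 + 4·x = 108 + 4x.
Every vertex has degree 3, so 3V = 2E.
Euler: V − E + F = 2 ⇒ (2E)/3 − E + (18 + x) = 2.
Multiply by 6: 2·(2E) − 3·(2E) + 6·(18 + x) = 12, i.e. 108 + 6x − (108 + 4x) = 12.
Collecting terms: 2x = 12, so x = 6.
Then 2E = 108 + 4·6 = 132, so E = 66, V = 2E/3 = 44, F = 18 + 6 = 24.

6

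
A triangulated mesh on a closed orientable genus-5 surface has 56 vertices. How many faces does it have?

128

χ = 2 − 2·5 = -8, and every face is a triangle so 3F = 2E.
V − E + F = -8 with E = 3F/2 gives 56 − (3/2 − 1)·F = -8, so F = 128 and E = 192.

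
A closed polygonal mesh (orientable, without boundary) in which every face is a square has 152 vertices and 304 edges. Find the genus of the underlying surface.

Every face is a square and each edge borders two faces, so 4F = 2·304, giving F = 152.
χ = V − E + F = 152 − 304 + 152 = 0.
For a closed orientable surface χ = 2 − 2g, so g = (2 − (0))/2 = 1.

1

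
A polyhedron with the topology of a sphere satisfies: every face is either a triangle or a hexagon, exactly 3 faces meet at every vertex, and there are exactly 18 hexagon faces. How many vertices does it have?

40

Let x be the number of triangles; then F = 18 + x.
Edge–face incidences: 2E = 6·18 + 3·x = 108 + 3x.
Every vertex has degree 3, so 3V = 2E.
Euler: V − E + F = 2 ⇒ (2E)/3 − E + (18 + x) = 2.
Multiply by 6: 2·(2E) − 3·(2E) + 6·(18 + x) = 12, i.e. 108 + 6x − (108 + 3x) = 12.
Collecting terms: 3x = 12, so x = 4.
Then 2E = 108 + 3·4 = 120, so E = 60, V = 2E/3 = 40, F = 18 + 4 = 22.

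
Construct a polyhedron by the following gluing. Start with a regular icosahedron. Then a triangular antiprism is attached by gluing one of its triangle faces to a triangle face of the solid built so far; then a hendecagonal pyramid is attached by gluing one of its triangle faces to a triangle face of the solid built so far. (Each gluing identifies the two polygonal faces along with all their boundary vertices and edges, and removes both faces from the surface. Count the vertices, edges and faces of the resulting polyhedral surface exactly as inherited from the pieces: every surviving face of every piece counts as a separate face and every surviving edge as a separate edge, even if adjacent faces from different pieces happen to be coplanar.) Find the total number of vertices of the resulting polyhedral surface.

A regular icosahedron: V=12, E=30, F=20.
Attach a triangular antiprism (V=6, E=12, F=8) along a 3-gon: merge 3 vertices and 3 edges, delete both glued faces → V=15, E=39, F=26.
Attach a hendecagonal pyramid (V=12, E=22, F=12) along a 3-gon: merge 3 vertices and 3 edges, delete both glued faces → V=24, E=58, F=36.
Check: V − E + F = 24 − 58 + 36 = 2.

24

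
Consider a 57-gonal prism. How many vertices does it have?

114

A prism on an n-gon has two n-gon bases and n rectangular sides: V = 2·57 = 114, E = 3·57 = 171, F = 57 + 2 = 59.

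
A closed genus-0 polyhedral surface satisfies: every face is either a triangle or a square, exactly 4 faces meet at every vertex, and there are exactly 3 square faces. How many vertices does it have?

9

Let x be the number of triangles; then F = 3 + x.
Edge–face incidences: 2E = 4·3 + 3·x = 12 + 3x.
Every vertex has degree 4, so 4V = 2E.
Euler: V − E + F = 2 ⇒ (2E)/4 − E + (3 + x) = 2.
Multiply by 8: 2·(2E) − 4·(2E) + 8·(3 + x) = 16, i.e. 24 + 8x − 2·(12 + 3x) = 16.
Collecting terms: 2x = 16, so x = 8.
Then 2E = 12 + 3·8 = 36, so E = 18, V = 2E/4 = 9, F = 3 + 8 = 11.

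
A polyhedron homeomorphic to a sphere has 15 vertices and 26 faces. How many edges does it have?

39

Here V − E + F = 2.
E = V + F − (2) = 15 + 26 − (2) = 39.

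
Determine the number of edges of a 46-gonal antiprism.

184

An antiprism on an n-gon has two n-gon caps and 2n triangles: V = 2·46 = 92, E = 4·46 = 184, F = 2·46 + 2 = 94.
Check: V − E + F = 92 − 184 + 94 = 2.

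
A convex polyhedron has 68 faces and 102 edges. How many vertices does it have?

Here V − E + F = 2.
V = 2 + E − F = 2 + 102 − 68 = 36.

36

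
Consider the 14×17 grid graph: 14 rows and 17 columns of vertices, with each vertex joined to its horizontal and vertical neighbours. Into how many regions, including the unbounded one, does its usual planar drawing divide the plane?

The grid has V = 14·17 = 238 vertices and E = 14·16 + 17·13 = 445 edges.
F = 2 − V + E = 2 − 238 + 445 = 209.

209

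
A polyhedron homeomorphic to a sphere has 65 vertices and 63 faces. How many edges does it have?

126

Here V − E + F = 2.
E = V + F − (2) = 65 + 63 − (2) = 126.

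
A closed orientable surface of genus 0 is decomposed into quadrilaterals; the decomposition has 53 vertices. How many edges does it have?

χ = 2 − 2·0 = 2, and every face is a square so 4F = 2E.
V − E + F = 2 with E = 4F/2 gives 53 − (4/2 − 1)·F = 2, so F = 51 and E = 102.

102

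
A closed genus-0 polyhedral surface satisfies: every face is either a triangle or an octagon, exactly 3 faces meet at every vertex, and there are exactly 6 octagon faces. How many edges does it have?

Let x be the number of triangles; then F = 6 + x.
Edge–face incidences: 2E = 8·6 + 3·x = 48 + 3x.
Every vertex has degree 3, so 3V = 2E.
Euler: V − E + F = 2 ⇒ (2E)/3 − E + (6 + x) = 2.
Multiply by 6: 2·(2E) − 3·(2E) + 6·(6 + x) = 12, i.e. 36 + 6x − (48 + 3x) = 12.
Collecting terms: 3x − 12 = 12, so 3x = 24, so x = 8.
Then 2E = 48 + 3·8 = 72, so E = 36, V = 2E/3 = 24, F = 6 + 8 = 14.

36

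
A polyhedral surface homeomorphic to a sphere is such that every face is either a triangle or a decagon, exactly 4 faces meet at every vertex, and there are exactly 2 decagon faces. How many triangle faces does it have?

20

Let x be the number of triangles; then F = 2 + x.
Edge–face incidences: 2E = 10·2 + 3·x = 20 + 3x.
Every vertex has degree 4, so 4V = 2E.
Euler: V − E + F = 2 ⇒ (2E)/4 − E + (2 + x) = 2.
Multiply by 8: 2·(2E) − 4·(2E) + 8·(2 + x) = 16, i.e. 16 + 8x − 2·(20 + 3x) = 16.
Collecting terms: 2x − 24 = 16, so 2x = 40, so x = 20.
Then 2E = 20 + 3·20 = 80, so E = 40, V = 2E/4 = 20, F = 2 + 20 = 22.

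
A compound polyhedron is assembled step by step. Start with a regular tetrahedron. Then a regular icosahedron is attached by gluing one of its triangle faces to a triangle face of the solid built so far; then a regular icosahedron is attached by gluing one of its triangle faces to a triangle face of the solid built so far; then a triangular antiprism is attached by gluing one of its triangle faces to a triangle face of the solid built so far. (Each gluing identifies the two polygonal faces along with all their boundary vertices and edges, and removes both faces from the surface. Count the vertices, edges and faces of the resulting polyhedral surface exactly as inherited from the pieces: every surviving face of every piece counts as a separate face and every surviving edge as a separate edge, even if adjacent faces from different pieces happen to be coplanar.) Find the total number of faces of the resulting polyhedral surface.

A regular tetrahedron: V=4, E=6, F=4.
Attach a regular icosahedron (V=12, E=30, F=20) along a 3-gon: merge 3 vertices and 3 edges, delete both glued faces → V=13, E=33, F=22.
Attach a regular icosahedron (V=12, E=30, F=20) along a 3-gon: merge 3 vertices and 3 edges, delete both glued faces → V=22, E=60, F=40.
Attach a triangular antiprism (V=6, E=12, F=8) along a 3-gon: merge 3 vertices and 3 edges, delete both glued faces → V=25, E=69, F=46.
Check: V − E + F = 25 − 69 + 46 = 2.

46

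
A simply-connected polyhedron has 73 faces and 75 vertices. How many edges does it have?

Here V − E + F = 2.
E = V + F − (2) = 75 + 73 − (2) = 146.

146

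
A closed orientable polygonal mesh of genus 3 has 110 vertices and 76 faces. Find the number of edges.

190

For a closed orientable surface of genus 3, χ = 2 − 2·3 = -4.
E = V + F − (-4) = 110 + 76 − (-4) = 190.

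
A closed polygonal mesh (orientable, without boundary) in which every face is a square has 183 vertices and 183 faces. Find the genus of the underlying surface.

Every face is a square, so 2E = 4·183 = 732, giving E = 366.
χ = V − E + F = 183 − 366 + 183 = 0.
For a closed orientable surface χ = 2 − 2g, so g = (2 − (0))/2 = 1.

1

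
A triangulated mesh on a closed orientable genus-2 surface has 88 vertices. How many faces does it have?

χ = 2 − 2·2 = -2, and every face is a triangle so 3F = 2E.
V − E + F = -2 with E = 3F/2 gives 88 − (3/2 − 1)·F = -2, so F = 180 and E = 270.

180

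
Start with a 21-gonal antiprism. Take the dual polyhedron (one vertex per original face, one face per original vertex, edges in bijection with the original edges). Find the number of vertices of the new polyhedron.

The base solid has V = 42, E = 84, F = 44.
The dual swaps V and F and preserves E: V′ = F = 44, E′ = E = 84, F′ = V = 42.

44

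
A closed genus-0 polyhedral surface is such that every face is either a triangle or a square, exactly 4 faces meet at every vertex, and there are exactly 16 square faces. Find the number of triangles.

Let x be the number of triangles; then F = 16 + x.
Edge–face incidences: 2E = 4·16 + 3·x = 64 + 3x.
Every vertex has degree 4, so 4V = 2E.
Euler: V − E + F = 2 ⇒ (2E)/4 − E + (16 + x) = 2.
Multiply by 8: 2·(2E) − 4·(2E) + 8·(16 + x) = 16, i.e. 128 + 8x − 2·(64 + 3x) = 16.
Collecting terms: 2x = 16, so x = 8.
Then 2E = 64 + 3·8 = 88, so E = 44, V = 2E/4 = 22, F = 16 + 8 = 24.

8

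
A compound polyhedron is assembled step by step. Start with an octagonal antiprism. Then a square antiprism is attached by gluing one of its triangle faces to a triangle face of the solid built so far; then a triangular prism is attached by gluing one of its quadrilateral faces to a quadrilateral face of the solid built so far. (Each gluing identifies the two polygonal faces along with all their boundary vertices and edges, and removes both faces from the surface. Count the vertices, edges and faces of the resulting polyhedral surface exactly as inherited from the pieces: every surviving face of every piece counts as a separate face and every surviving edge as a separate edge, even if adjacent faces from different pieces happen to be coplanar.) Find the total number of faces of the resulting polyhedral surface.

An octagonal antiprism: V=16, E=32, F=18.
Attach a square antiprism (V=8, E=16, F=10) along a 3-gon: merge 3 vertices and 3 edges, delete both glued faces → V=21, E=45, F=26.
Attach a triangular prism (V=6, E=9, F=5) along a 4-gon: merge 4 vertices and 4 edges, delete both glued faces → V=23, E=50, F=29.
Check: V − E + F = 23 − 50 + 29 = 2.

29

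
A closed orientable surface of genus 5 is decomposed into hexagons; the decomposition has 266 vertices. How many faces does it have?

χ = 2 − 2·5 = -8, and every face is a hexagon so 6F = 2E.
V − E + F = -8 with E = 6F/2 gives 266 − (6/2 − 1)·F = -8, so F = 137 and E = 411.

137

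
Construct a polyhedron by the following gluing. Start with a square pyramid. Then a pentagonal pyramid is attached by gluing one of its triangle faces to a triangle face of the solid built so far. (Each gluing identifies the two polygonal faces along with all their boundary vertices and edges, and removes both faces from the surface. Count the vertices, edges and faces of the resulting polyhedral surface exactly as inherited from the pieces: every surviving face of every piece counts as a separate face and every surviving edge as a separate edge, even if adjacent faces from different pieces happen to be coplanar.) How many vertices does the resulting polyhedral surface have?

8

A square pyramid: V=5, E=8, F=5.
Attach a pentagonal pyramid (V=6, E=10, F=6) along a 3-gon: merge 3 vertices and 3 edges, delete both glued faces → V=8, E=15, F=9.
Check: V − E + F = 8 − 15 + 9 = 2.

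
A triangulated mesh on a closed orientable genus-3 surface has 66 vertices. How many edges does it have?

210

χ = 2 − 2·3 = -4, and every face is a triangle so 3F = 2E.
V − E + F = -4 with E = 3F/2 gives 66 − (3/2 − 1)·F = -4, so F = 140 and E = 210.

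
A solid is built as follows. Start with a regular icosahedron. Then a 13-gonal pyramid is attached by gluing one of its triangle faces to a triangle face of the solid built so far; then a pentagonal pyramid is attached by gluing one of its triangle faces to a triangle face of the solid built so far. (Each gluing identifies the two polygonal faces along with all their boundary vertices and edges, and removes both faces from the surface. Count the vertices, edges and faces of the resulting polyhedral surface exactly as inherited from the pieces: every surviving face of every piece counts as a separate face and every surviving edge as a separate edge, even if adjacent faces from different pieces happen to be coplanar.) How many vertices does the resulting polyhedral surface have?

A regular icosahedron: V=12, E=30, F=20.
Attach a 13-gonal pyramid (V=14, E=26, F=14) along a 3-gon: merge 3 vertices and 3 edges, delete both glued faces → V=23, E=53, F=32.
Attach a pentagonal pyramid (V=6, E=10, F=6) along a 3-gon: merge 3 vertices and 3 edges, delete both glued faces → V=26, E=60, F=36.
Check: V − E + F = 26 − 60 + 36 = 2.

26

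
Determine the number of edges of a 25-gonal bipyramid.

A bipyramid over an n-gon has 2n triangular faces and n + 2 vertices: V = 25 + 2 = 27, E = 3·25 = 75, F = 2·25 = 50.
Check: V − E + F = 27 − 75 + 50 = 2.

75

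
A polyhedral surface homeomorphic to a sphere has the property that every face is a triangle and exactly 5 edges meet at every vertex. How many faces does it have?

20

Each face has 3 edges and each edge borders two faces, so 2E = 3F.
Each vertex has degree 5, so 5V = 2E and hence V = 3F/5.
Euler: V − E + F = 2 ⇒ (3F/5) − (3F/2) + F = 2.
Multiply by 10: (6 − 15 + 10)F = 20, i.e. 1F = 20.
So F = 20, E = 3·20/2 = 30, V = 3·20/5 = 12.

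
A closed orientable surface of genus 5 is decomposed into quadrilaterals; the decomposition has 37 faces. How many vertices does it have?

χ = 2 − 2·5 = -8, and every face is a square so 4F = 2E.
E = 4·37/2 = 74. Then V = -8 + E − F = -8 + 74 − 37 = 29.

29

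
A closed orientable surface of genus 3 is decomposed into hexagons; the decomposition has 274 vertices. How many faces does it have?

χ = 2 − 2·3 = -4, and every face is a hexagon so 6F = 2E.
V − E + F = -4 with E = 6F/2 gives 274 − (6/2 − 1)·F = -4, so F = 139 and E = 417.

139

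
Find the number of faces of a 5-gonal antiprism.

12

An antiprism on an n-gon has two n-gon caps and 2n triangles: V = 2·5 = 10, E = 4·5 = 20, F = 2·5 + 2 = 12.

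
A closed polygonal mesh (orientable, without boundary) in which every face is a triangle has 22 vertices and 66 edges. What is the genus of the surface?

Every face is a triangle and each edge borders two faces, so 3F = 2·66, giving F = 44.
χ = V − E + F = 22 − 66 + 44 = 0.
For a closed orientable surface χ = 2 − 2g, so g = (2 − (0))/2 = 1.

1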